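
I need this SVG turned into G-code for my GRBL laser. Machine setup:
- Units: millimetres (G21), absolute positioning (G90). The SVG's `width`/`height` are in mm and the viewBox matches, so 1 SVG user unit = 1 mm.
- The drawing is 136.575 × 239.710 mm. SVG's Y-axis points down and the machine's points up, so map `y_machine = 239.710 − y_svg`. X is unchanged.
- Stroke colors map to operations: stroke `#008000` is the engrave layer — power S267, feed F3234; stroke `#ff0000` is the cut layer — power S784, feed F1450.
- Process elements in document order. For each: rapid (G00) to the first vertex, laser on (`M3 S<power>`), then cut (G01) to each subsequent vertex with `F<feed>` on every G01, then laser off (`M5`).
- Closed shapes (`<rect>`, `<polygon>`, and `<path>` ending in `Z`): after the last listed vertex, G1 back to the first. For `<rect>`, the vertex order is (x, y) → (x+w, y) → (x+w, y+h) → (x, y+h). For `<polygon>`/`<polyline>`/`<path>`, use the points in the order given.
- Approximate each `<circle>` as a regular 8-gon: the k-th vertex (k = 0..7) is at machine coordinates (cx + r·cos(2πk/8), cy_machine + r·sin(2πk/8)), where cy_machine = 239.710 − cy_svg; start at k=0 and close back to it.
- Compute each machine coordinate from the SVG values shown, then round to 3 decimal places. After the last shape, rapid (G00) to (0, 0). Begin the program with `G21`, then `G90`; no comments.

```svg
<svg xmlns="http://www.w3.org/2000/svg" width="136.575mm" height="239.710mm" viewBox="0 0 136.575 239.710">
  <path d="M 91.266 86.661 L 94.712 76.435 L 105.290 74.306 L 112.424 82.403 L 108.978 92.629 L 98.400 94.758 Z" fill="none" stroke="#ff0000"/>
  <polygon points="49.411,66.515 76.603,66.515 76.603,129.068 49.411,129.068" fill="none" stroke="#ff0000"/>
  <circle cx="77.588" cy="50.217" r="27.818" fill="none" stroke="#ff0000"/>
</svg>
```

1 u = 1 mm; y_m = 239.710 − y.

[1] `<path>` regular polygon, #ff0000→cut S784 F1450: (91.266,153.049) → (94.712,163.275) → (105.290,165.404) → (112.424,157.307) → (108.978,147.081) → (98.400,144.952) → (91.266,153.049) (closed)

[2] `<polygon>` rectangle, #ff0000→cut S784 F1450: (49.411,173.195) → (76.603,173.195) → (76.603,110.642) → (49.411,110.642) → (49.411,173.195) (closed)

[3] `<circle>` circle, #ff0000→cut S784 F1450: (105.406,189.493) → (97.258,209.163) → (77.588,217.311) → (57.918,209.163) → (49.770,189.493) → (57.918,169.823) → (77.588,161.675) → (97.258,169.823) → (105.406,189.493) (closed)

G21
G90
G00 X91.266 Y153.049
M3 S784
G01 X94.712 Y163.275 F1450
G01 X105.290 Y165.404 F1450
G01 X112.424 Y157.307 F1450
G01 X108.978 Y147.081 F1450
G01 X98.400 Y144.952 F1450
G01 X91.266 Y153.049 F1450
M5
G00 X49.411 Y173.195
M3 S784
G01 X76.603 Y173.195 F1450
G01 X76.603 Y110.642 F1450
G01 X49.411 Y110.642 F1450
G01 X49.411 Y173.195 F1450
M5
G00 X105.406 Y189.493
M3 S784
G01 X97.258 Y209.163 F1450
G01 X77.588 Y217.311 F1450
G01 X57.918 Y209.163 F1450
G01 X49.770 Y189.493 F1450
G01 X57.918 Y169.823 F1450
G01 X77.588 Y161.675 F1450
G01 X97.258 Y169.823 F1450
G01 X105.406 Y189.493 F1450
M5
G00 X0.000 Y0.000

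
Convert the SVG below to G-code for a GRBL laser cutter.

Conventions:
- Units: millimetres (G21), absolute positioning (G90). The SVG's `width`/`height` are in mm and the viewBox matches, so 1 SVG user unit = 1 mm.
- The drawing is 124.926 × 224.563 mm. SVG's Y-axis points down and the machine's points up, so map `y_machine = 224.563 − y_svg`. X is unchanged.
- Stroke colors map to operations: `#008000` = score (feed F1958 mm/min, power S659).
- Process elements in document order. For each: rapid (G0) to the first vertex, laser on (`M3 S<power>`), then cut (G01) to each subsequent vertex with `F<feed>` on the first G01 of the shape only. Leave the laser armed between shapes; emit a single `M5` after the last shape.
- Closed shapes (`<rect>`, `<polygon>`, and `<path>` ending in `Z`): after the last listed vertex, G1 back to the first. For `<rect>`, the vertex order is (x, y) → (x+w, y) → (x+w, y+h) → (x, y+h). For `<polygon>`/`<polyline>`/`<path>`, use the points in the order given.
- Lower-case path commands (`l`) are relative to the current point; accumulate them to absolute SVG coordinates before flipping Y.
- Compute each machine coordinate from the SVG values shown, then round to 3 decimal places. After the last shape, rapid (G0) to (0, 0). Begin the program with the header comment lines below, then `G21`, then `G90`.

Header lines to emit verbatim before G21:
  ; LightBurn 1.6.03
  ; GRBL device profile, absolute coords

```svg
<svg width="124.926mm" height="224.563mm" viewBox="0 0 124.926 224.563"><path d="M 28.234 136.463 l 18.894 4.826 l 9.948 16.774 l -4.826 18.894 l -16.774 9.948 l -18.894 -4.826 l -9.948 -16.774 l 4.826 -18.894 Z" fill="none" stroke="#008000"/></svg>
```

; LightBurn 1.6.03
; GRBL device profile, absolute coords
G21
G90
G0 X28.234 Y88.100
M3 S659
G01 X47.128 Y83.274 F1958
G01 X57.076 Y66.500
G01 X52.250 Y47.606
G01 X35.476 Y37.658
G01 X16.582 Y42.484
G01 X6.634 Y59.258
G01 X11.460 Y78.152
G01 X28.234 Y88.100
M5
G0 X0.000 Y0.000

1 u = 1 mm; y_m = 224.563 − y.

[1] `<path>` regular polygon, #008000→score S659 F1958: (28.234,88.100) → (47.128,83.274) → (57.076,66.500) → (52.250,47.606) → (35.476,37.658) → (16.582,42.484) → (6.634,59.258) → (11.460,78.152) → (28.234,88.100) (closed)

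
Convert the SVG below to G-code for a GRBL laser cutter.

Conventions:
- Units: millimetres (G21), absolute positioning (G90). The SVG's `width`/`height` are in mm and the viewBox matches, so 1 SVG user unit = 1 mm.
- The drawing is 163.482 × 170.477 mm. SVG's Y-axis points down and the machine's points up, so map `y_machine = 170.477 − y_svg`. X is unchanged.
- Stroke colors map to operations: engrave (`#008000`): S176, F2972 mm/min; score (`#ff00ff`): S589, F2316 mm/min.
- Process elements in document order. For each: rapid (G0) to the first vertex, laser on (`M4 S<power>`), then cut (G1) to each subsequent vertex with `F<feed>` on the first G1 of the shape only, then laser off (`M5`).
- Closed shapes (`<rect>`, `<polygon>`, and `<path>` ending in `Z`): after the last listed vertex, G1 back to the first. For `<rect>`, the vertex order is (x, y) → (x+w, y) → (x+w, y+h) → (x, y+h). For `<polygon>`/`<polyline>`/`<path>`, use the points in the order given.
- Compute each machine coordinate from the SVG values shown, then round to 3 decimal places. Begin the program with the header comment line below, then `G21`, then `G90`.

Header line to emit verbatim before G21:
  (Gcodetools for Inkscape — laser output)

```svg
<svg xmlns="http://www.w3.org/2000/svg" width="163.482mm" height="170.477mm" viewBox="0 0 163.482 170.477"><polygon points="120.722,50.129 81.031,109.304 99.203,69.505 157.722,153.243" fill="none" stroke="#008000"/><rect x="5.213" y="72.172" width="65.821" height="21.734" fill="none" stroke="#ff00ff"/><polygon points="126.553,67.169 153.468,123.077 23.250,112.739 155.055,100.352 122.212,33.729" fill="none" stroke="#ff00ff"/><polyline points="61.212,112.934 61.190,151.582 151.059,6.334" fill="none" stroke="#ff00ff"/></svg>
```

(Gcodetools for Inkscape — laser output)
G21
G90
G0 X120.722 Y120.348
M4 S176
G1 X81.031 Y61.173 F2972
G1 X99.203 Y100.972
G1 X157.722 Y17.234
G1 X120.722 Y120.348
M5
G0 X5.213 Y98.305
M4 S589
G1 X71.034 Y98.305 F2316
G1 X71.034 Y76.571
G1 X5.213 Y76.571
G1 X5.213 Y98.305
M5
G0 X126.553 Y103.308
M4 S589
G1 X153.468 Y47.400 F2316
G1 X23.250 Y57.738
G1 X155.055 Y70.125
G1 X122.212 Y136.748
G1 X126.553 Y103.308
M5
G0 X61.212 Y57.543
M4 S589
G1 X61.190 Y18.895 F2316
G1 X151.059 Y164.143
M5

viewBox `0 0 163.482 170.477` with mm width/height → 1 unit = 1 mm. Flip: y_m = 170.477 − y_svg.

**Shape 1** — `<polygon>` closed polygon, stroke `#008000` → engrave (S176, F2972). Machine vertices: (120.722,120.348) → (81.031,61.173) → (99.203,100.972) → (157.722,17.234) → (120.722,120.348). Closed: final G1 returns to the first vertex.

**Shape 2** — `<rect>` rectangle, stroke `#ff00ff` → score (S589, F2316). Machine vertices: (5.213,98.305) → (71.034,98.305) → (71.034,76.571) → (5.213,76.571) → (5.213,98.305). Closed: final G1 returns to the first vertex.

**Shape 3** — `<polygon>` closed polygon, stroke `#ff00ff` → score (S589, F2316). Machine vertices: (126.553,103.308) → (153.468,47.400) → (23.250,57.738) → (155.055,70.125) → (122.212,136.748) → (126.553,103.308). Closed: final G1 returns to the first vertex.

**Shape 4** — `<polyline>` open polyline, stroke `#ff00ff` → score (S589, F2316). Machine vertices: (61.212,57.543) → (61.190,18.895) → (151.059,164.143). Open path.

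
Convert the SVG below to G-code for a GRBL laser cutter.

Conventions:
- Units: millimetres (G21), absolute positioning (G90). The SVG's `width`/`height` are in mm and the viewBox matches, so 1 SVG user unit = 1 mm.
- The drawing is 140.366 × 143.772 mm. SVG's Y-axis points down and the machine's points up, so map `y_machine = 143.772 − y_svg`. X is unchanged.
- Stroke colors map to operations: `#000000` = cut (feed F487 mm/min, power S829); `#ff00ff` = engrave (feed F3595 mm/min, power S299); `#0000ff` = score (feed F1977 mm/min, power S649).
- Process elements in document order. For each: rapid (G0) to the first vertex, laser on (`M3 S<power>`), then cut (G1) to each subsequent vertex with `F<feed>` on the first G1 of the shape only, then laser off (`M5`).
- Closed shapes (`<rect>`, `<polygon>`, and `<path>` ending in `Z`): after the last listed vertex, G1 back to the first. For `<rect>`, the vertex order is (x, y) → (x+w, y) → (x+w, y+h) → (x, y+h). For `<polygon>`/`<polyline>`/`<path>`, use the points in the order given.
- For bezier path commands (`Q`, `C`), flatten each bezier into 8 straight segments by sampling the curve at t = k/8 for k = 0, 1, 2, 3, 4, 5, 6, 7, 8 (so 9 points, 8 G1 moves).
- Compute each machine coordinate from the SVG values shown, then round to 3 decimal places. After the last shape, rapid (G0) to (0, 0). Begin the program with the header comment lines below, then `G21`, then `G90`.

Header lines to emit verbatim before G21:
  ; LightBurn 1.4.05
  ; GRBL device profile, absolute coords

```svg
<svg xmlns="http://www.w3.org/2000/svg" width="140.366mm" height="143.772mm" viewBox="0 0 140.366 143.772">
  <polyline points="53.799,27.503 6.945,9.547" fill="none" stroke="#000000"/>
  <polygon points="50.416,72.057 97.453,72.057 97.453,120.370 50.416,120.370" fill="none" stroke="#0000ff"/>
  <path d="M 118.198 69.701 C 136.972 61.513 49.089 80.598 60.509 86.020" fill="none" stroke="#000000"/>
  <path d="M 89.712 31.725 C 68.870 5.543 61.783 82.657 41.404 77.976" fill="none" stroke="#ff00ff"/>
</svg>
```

; LightBurn 1.4.05
; GRBL device profile, absolute coords
G21
G90
G0 X53.799 Y116.269
M3 S829
G1 X6.945 Y134.225 F487
M5
G0 X50.416 Y71.715
M3 S649
G1 X97.453 Y71.715 F1977
G1 X97.453 Y23.402
G1 X50.416 Y23.402
G1 X50.416 Y71.715
M5
G0 X118.198 Y74.071
M3 S829
G1 X120.641 Y75.943 F487
G1 X115.498 Y75.738
G1 X105.184 Y73.935
G1 X92.111 Y71.015
G1 X78.694 Y67.457
G1 X67.345 Y63.741
G1 X60.479 Y60.346
G1 X60.509 Y57.752
M5
G0 X89.712 Y112.047
M3 S299
G1 X82.488 Y117.385 F3595
G1 X76.237 Y115.208
G1 X70.641 Y107.684
G1 X65.384 Y96.984
G1 X60.149 Y85.276
G1 X54.619 Y74.730
G1 X48.476 Y67.513
G1 X41.404 Y65.796
M5
G0 X0.000 Y0.000

1 u = 1 mm; y_m = 143.772 − y.

[1] `<polyline>` line segment, #000000→cut S829 F487: (53.799,116.269) → (6.945,134.225)

[2] `<polygon>` rectangle, #0000ff→score S649 F1977: (50.416,71.715) → (97.453,71.715) → (97.453,23.402) → (50.416,23.402) → (50.416,71.715) (closed)

[3] `<path>` cubic bezier, #000000→cut S829 F487: (118.198,74.071) → (120.641,75.943) → (115.498,75.738) → (105.184,73.935) → (92.111,71.015) → (78.694,67.457) → (67.345,63.741) → (60.479,60.346) → (60.509,57.752)

[4] `<path>` cubic bezier, #ff00ff→engrave S299 F3595: (89.712,112.047) → (82.488,117.385) → (76.237,115.208) → (70.641,107.684) → (65.384,96.984) → (60.149,85.276) → (54.619,74.730) → (48.476,67.513) → (41.404,65.796)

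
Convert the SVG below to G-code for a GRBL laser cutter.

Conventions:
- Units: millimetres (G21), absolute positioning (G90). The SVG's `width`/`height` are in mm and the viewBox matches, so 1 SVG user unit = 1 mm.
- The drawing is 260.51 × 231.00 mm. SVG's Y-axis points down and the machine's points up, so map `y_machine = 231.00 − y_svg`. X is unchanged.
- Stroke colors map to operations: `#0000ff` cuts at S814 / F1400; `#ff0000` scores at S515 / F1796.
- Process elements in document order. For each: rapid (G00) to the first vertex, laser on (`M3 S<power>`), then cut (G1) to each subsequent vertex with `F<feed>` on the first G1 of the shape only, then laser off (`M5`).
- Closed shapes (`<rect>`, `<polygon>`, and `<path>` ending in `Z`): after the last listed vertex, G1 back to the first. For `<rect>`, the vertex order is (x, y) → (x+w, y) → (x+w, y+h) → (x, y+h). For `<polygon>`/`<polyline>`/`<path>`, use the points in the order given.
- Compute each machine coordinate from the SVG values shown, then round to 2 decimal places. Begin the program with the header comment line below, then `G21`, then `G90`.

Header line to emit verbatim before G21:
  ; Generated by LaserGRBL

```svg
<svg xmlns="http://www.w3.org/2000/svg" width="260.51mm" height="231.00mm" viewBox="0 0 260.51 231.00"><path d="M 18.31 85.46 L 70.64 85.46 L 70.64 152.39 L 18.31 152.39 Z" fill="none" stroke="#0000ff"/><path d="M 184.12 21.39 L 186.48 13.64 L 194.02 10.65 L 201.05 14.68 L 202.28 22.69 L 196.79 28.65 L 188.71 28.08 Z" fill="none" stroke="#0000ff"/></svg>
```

1 u = 1 mm; y_m = 231.00 − y.

[1] `<path>` rectangle, #0000ff→cut S814 F1400: (18.31,145.54) → (70.64,145.54) → (70.64,78.61) → (18.31,78.61) → (18.31,145.54) (closed)

[2] `<path>` regular polygon, #0000ff→cut S814 F1400: (184.12,209.61) → (186.48,217.36) → (194.02,220.35) → (201.05,216.32) → (202.28,208.31) → (196.79,202.35) → (188.71,202.92) → (184.12,209.61) (closed)

; Generated by LaserGRBL
G21
G90
G00 X18.31 Y145.54
M3 S814
G1 X70.64 Y145.54 F1400
G1 X70.64 Y78.61
G1 X18.31 Y78.61
G1 X18.31 Y145.54
M5
G00 X184.12 Y209.61
M3 S814
G1 X186.48 Y217.36 F1400
G1 X194.02 Y220.35
G1 X201.05 Y216.32
G1 X202.28 Y208.31
G1 X196.79 Y202.35
G1 X188.71 Y202.92
G1 X184.12 Y209.61
M5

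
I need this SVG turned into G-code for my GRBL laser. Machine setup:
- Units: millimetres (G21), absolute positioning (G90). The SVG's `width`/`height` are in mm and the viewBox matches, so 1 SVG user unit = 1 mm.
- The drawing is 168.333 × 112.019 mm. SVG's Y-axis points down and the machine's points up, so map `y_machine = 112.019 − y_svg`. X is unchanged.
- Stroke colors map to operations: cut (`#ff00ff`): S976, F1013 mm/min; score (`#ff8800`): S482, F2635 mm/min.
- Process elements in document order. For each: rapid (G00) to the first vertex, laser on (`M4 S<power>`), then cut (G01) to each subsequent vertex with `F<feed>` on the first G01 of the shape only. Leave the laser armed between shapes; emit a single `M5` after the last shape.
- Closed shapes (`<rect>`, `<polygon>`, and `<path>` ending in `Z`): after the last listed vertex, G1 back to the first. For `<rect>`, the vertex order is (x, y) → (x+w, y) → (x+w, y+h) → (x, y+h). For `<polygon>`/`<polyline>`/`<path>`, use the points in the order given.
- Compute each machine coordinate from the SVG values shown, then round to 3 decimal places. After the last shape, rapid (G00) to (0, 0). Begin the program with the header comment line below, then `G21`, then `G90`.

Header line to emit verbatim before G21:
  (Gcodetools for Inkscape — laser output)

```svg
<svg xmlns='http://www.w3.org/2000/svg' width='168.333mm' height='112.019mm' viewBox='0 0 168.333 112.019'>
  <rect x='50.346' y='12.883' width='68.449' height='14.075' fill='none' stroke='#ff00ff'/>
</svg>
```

Since the viewBox matches the mm dimensions, user units are millimetres directly. The only transform is the Y-flip y_m = 112.019 − y_svg.

Shape 1 is a rectangle drawn with `<rect>`. Its stroke #ff00ff means cut at S976, F1013. After flipping Y the toolpath is (50.346,99.136) → (118.795,99.136) → (118.795,85.061) → (50.346,85.061) → (50.346,99.136), returning to the start.

(Gcodetools for Inkscape — laser output)
G21
G90
G00 X50.346 Y99.136
M4 S976
G01 X118.795 Y99.136 F1013
G01 X118.795 Y85.061
G01 X50.346 Y85.061
G01 X50.346 Y99.136
M5
G00 X0.000 Y0.000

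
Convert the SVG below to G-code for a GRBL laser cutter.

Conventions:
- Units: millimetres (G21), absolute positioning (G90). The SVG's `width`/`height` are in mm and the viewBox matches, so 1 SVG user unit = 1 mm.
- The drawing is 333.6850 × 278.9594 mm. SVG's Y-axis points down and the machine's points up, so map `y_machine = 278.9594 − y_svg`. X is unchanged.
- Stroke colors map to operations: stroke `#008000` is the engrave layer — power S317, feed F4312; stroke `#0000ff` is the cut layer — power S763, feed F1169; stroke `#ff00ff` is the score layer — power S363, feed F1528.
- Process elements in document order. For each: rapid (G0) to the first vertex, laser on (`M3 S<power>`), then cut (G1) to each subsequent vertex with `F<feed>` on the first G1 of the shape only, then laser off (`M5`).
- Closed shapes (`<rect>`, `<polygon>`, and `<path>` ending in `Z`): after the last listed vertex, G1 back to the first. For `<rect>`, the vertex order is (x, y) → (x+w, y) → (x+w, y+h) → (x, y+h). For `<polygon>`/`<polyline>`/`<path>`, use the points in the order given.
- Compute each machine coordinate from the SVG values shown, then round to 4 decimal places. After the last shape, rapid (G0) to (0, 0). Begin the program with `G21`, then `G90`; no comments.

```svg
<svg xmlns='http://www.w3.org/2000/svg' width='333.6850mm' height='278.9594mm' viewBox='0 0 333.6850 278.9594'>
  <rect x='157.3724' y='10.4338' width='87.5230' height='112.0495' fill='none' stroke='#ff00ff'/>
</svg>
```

Since the viewBox matches the mm dimensions, user units are millimetres directly. The only transform is the Y-flip y_m = 278.9594 − y_svg.

Shape 1 is a rectangle drawn with `<rect>`. Its stroke #ff00ff means score at S363, F1528. After flipping Y the toolpath is (157.3724,268.5256) → (244.8954,268.5256) → (244.8954,156.4761) → (157.3724,156.4761) → (157.3724,268.5256), returning to the start.

G21
G90
G0 X157.3724 Y268.5256
M3 S363
G1 X244.8954 Y268.5256 F1528
G1 X244.8954 Y156.4761
G1 X157.3724 Y156.4761
G1 X157.3724 Y268.5256
M5
G0 X0.0000 Y0.0000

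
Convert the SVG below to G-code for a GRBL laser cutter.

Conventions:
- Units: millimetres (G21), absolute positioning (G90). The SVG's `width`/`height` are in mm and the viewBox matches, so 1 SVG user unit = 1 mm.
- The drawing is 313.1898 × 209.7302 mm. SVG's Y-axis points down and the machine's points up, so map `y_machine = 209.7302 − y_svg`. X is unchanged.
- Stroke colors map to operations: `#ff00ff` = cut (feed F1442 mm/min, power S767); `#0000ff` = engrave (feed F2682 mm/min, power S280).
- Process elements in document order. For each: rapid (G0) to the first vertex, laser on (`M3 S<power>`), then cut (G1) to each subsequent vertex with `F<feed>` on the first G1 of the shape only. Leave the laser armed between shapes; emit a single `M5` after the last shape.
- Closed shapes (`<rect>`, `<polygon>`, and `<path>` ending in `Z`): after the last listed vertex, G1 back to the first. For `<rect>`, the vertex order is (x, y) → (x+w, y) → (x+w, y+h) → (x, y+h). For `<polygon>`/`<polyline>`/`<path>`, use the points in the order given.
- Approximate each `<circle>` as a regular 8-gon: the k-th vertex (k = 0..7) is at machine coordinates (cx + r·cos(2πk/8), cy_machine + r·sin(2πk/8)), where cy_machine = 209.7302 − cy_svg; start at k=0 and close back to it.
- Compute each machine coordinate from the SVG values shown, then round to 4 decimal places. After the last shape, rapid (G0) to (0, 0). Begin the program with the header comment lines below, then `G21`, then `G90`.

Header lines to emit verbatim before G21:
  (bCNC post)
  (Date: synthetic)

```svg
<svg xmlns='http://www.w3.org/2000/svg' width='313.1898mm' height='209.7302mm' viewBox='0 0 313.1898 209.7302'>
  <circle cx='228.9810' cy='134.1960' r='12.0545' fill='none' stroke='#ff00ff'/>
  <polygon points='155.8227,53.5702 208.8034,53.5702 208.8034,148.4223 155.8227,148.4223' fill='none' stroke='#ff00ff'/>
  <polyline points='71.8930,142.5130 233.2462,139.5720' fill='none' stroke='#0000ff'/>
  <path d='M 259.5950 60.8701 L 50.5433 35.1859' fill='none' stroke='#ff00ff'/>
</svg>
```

Since the viewBox matches the mm dimensions, user units are millimetres directly. The only transform is the Y-flip y_m = 209.7302 − y_svg.

Shape 1 is a circle drawn with `<circle>`. Its stroke #ff00ff means cut at S767, F1442. After flipping Y the toolpath is (241.0355,75.5342) → (237.5048,84.0580) → (228.9810,87.5887) → (220.4572,84.0580) → (216.9265,75.5342) → (220.4572,67.0104) → (228.9810,63.4797) → (237.5048,67.0104) → (241.0355,75.5342), returning to the start.

Shape 2 is a rectangle drawn with `<polygon>`. Its stroke #ff00ff means cut at S767, F1442. After flipping Y the toolpath is (155.8227,156.1600) → (208.8034,156.1600) → (208.8034,61.3079) → (155.8227,61.3079) → (155.8227,156.1600), returning to the start.

Shape 3 is a line segment drawn with `<polyline>`. Its stroke #0000ff means engrave at S280, F2682. After flipping Y the toolpath is (71.8930,67.2172) → (233.2462,70.1582).

Shape 4 is a line segment drawn with `<path>`. Its stroke #ff00ff means cut at S767, F1442. After flipping Y the toolpath is (259.5950,148.8601) → (50.5433,174.5443).

(bCNC post)
(Date: synthetic)
G21
G90
G0 X241.0355 Y75.5342
M3 S767
G1 X237.5048 Y84.0580 F1442
G1 X228.9810 Y87.5887
G1 X220.4572 Y84.0580
G1 X216.9265 Y75.5342
G1 X220.4572 Y67.0104
G1 X228.9810 Y63.4797
G1 X237.5048 Y67.0104
G1 X241.0355 Y75.5342
G0 X155.8227 Y156.1600
M3 S767
G1 X208.8034 Y156.1600 F1442
G1 X208.8034 Y61.3079
G1 X155.8227 Y61.3079
G1 X155.8227 Y156.1600
G0 X71.8930 Y67.2172
M3 S280
G1 X233.2462 Y70.1582 F2682
G0 X259.5950 Y148.8601
M3 S767
G1 X50.5433 Y174.5443 F1442
M5
G0 X0.0000 Y0.0000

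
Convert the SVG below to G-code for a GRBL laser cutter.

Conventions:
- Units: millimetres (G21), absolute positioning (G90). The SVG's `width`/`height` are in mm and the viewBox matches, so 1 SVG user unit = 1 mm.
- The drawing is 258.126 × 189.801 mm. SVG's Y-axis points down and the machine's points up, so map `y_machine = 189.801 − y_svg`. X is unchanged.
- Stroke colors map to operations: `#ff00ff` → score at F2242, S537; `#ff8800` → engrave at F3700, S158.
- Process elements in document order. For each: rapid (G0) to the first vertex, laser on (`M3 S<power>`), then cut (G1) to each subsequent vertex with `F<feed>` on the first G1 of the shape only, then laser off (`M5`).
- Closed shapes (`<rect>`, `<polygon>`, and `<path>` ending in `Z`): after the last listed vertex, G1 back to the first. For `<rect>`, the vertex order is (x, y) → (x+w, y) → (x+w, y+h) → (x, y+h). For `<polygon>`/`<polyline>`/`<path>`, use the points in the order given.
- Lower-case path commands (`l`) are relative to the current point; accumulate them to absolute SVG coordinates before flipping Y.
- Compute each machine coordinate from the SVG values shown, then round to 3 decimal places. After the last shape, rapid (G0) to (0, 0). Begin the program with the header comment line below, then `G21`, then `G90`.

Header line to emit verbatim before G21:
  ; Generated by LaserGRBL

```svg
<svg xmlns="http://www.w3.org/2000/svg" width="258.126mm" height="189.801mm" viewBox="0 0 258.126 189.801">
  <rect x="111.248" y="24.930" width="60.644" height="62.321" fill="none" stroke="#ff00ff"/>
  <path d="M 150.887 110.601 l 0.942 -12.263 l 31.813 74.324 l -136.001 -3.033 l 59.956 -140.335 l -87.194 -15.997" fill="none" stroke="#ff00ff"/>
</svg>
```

Since the viewBox matches the mm dimensions, user units are millimetres directly. The only transform is the Y-flip y_m = 189.801 − y_svg.

Shape 1 is a rectangle drawn with `<rect>`. Its stroke #ff00ff means score at S537, F2242. After flipping Y the toolpath is (111.248,164.871) → (171.892,164.871) → (171.892,102.550) → (111.248,102.550) → (111.248,164.871), returning to the start.

Shape 2 is a open polyline drawn with `<path>`. Its stroke #ff00ff means score at S537, F2242. After flipping Y the toolpath is (150.887,79.200) → (151.829,91.463) → (183.642,17.139) → (47.641,20.172) → (107.597,160.507) → (20.403,176.504).

; Generated by LaserGRBL
G21
G90
G0 X111.248 Y164.871
M3 S537
G1 X171.892 Y164.871 F2242
G1 X171.892 Y102.550
G1 X111.248 Y102.550
G1 X111.248 Y164.871
M5
G0 X150.887 Y79.200
M3 S537
G1 X151.829 Y91.463 F2242
G1 X183.642 Y17.139
G1 X47.641 Y20.172
G1 X107.597 Y160.507
G1 X20.403 Y176.504
M5
G0 X0.000 Y0.000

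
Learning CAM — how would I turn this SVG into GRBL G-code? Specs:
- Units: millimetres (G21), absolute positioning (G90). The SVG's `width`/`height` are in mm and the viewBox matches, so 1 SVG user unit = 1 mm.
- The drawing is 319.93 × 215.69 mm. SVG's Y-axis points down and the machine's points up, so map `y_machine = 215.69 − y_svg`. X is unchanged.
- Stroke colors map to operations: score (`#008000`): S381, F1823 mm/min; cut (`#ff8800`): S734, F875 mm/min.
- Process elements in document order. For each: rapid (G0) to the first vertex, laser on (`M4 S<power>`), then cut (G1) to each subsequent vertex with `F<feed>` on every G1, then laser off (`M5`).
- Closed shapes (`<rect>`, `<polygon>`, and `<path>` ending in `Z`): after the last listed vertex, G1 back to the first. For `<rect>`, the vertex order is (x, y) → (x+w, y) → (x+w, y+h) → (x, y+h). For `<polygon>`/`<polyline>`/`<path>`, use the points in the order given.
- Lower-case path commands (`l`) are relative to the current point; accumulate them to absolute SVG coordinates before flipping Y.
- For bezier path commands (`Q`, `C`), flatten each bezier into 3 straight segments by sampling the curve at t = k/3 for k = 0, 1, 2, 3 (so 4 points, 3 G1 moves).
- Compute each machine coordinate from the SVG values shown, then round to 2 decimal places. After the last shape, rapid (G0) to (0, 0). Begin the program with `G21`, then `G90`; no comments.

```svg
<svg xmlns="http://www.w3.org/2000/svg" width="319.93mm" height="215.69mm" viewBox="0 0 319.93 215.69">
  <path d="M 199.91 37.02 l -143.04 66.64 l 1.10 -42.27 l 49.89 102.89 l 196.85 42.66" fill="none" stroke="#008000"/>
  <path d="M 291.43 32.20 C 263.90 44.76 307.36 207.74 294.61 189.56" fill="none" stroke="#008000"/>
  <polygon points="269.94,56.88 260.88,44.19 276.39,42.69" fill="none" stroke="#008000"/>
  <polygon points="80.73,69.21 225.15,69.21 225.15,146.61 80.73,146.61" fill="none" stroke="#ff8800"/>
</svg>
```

Since the viewBox matches the mm dimensions, user units are millimetres directly. The only transform is the Y-flip y_m = 215.69 − y_svg.

Shape 1 is a open polyline drawn with `<path>`. Its stroke #008000 means score at S381, F1823. After flipping Y the toolpath is (199.91,178.67) → (56.87,112.03) → (57.97,154.30) → (107.86,51.41) → (304.71,8.75).

Shape 2 is a cubic bezier drawn with `<path>`. Its stroke #008000 means score at S381, F1823. After flipping Y the toolpath is (291.43,183.49) → (282.85,133.07) → (293.33,56.06) → (294.61,26.13).

Shape 3 is a regular polygon drawn with `<polygon>`. Its stroke #008000 means score at S381, F1823. After flipping Y the toolpath is (269.94,158.81) → (260.88,171.50) → (276.39,173.00) → (269.94,158.81), returning to the start.

Shape 4 is a rectangle drawn with `<polygon>`. Its stroke #ff8800 means cut at S734, F875. After flipping Y the toolpath is (80.73,146.48) → (225.15,146.48) → (225.15,69.08) → (80.73,69.08) → (80.73,146.48), returning to the start.

G21
G90
G0 X199.91 Y178.67
M4 S381
G1 X56.87 Y112.03 F1823
G1 X57.97 Y154.30 F1823
G1 X107.86 Y51.41 F1823
G1 X304.71 Y8.75 F1823
M5
G0 X291.43 Y183.49
M4 S381
G1 X282.85 Y133.07 F1823
G1 X293.33 Y56.06 F1823
G1 X294.61 Y26.13 F1823
M5
G0 X269.94 Y158.81
M4 S381
G1 X260.88 Y171.50 F1823
G1 X276.39 Y173.00 F1823
G1 X269.94 Y158.81 F1823
M5
G0 X80.73 Y146.48
M4 S734
G1 X225.15 Y146.48 F875
G1 X225.15 Y69.08 F875
G1 X80.73 Y69.08 F875
G1 X80.73 Y146.48 F875
M5
G0 X0.00 Y0.00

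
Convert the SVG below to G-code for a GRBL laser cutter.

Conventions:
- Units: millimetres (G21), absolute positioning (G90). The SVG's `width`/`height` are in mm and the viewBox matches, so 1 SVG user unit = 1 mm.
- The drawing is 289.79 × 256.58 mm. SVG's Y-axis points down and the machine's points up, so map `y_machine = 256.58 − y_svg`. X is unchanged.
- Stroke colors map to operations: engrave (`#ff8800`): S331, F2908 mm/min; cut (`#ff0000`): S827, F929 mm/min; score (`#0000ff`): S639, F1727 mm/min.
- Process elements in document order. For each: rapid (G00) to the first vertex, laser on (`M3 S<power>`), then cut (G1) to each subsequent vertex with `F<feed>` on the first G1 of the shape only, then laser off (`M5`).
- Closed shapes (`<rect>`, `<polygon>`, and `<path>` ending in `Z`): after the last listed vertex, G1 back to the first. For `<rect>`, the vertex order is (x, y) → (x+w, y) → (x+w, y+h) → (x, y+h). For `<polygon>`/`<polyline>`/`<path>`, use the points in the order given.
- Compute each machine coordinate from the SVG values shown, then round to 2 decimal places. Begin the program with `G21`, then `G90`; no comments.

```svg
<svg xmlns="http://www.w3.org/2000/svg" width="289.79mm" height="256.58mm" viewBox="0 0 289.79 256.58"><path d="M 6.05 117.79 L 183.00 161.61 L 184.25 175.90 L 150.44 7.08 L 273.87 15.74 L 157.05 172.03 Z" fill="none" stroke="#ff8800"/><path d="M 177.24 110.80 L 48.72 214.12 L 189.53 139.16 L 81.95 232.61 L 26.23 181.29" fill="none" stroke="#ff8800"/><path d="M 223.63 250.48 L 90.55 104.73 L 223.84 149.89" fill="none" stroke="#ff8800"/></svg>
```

G21
G90
G00 X6.05 Y138.79
M3 S331
G1 X183.00 Y94.97 F2908
G1 X184.25 Y80.68
G1 X150.44 Y249.50
G1 X273.87 Y240.84
G1 X157.05 Y84.55
G1 X6.05 Y138.79
M5
G00 X177.24 Y145.78
M3 S331
G1 X48.72 Y42.46 F2908
G1 X189.53 Y117.42
G1 X81.95 Y23.97
G1 X26.23 Y75.29
M5
G00 X223.63 Y6.10
M3 S331
G1 X90.55 Y151.85 F2908
G1 X223.84 Y106.69
M5

1 u = 1 mm; y_m = 256.58 − y.

[1] `<path>` closed polygon, #ff8800→engrave S331 F2908: (6.05,138.79) → (183.00,94.97) → (184.25,80.68) → (150.44,249.50) → (273.87,240.84) → (157.05,84.55) → (6.05,138.79) (closed)

[2] `<path>` open polyline, #ff8800→engrave S331 F2908: (177.24,145.78) → (48.72,42.46) → (189.53,117.42) → (81.95,23.97) → (26.23,75.29)

[3] `<path>` open polyline, #ff8800→engrave S331 F2908: (223.63,6.10) → (90.55,151.85) → (223.84,106.69)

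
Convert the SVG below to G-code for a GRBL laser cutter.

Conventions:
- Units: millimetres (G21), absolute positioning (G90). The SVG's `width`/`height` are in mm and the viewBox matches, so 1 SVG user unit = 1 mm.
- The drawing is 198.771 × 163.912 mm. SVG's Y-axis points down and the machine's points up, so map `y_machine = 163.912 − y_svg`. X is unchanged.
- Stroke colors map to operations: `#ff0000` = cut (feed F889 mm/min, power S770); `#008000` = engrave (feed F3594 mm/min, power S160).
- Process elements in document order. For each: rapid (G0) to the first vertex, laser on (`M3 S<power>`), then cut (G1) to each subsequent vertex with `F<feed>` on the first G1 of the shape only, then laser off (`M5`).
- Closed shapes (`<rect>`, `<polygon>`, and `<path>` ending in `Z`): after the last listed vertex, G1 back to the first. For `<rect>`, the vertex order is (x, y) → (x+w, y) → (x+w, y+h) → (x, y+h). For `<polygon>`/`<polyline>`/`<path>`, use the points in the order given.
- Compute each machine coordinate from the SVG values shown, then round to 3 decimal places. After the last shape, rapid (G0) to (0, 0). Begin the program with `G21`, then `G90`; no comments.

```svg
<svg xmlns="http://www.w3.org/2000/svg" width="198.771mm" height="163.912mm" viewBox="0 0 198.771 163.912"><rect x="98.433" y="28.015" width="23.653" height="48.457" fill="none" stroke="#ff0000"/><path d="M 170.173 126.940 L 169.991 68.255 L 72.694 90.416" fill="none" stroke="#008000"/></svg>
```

viewBox `0 0 198.771 163.912` with mm width/height → 1 unit = 1 mm. Flip: y_m = 163.912 − y_svg.

**Shape 1** — `<rect>` rectangle, stroke `#ff0000` → cut (S770, F889). Machine vertices: (98.433,135.897) → (122.086,135.897) → (122.086,87.440) → (98.433,87.440) → (98.433,135.897). Closed: final G1 returns to the first vertex.

**Shape 2** — `<path>` open polyline, stroke `#008000` → engrave (S160, F3594). Machine vertices: (170.173,36.972) → (169.991,95.657) → (72.694,73.496). Open path.

G21
G90
G0 X98.433 Y135.897
M3 S770
G1 X122.086 Y135.897 F889
G1 X122.086 Y87.440
G1 X98.433 Y87.440
G1 X98.433 Y135.897
M5
G0 X170.173 Y36.972
M3 S160
G1 X169.991 Y95.657 F3594
G1 X72.694 Y73.496
M5
G0 X0.000 Y0.000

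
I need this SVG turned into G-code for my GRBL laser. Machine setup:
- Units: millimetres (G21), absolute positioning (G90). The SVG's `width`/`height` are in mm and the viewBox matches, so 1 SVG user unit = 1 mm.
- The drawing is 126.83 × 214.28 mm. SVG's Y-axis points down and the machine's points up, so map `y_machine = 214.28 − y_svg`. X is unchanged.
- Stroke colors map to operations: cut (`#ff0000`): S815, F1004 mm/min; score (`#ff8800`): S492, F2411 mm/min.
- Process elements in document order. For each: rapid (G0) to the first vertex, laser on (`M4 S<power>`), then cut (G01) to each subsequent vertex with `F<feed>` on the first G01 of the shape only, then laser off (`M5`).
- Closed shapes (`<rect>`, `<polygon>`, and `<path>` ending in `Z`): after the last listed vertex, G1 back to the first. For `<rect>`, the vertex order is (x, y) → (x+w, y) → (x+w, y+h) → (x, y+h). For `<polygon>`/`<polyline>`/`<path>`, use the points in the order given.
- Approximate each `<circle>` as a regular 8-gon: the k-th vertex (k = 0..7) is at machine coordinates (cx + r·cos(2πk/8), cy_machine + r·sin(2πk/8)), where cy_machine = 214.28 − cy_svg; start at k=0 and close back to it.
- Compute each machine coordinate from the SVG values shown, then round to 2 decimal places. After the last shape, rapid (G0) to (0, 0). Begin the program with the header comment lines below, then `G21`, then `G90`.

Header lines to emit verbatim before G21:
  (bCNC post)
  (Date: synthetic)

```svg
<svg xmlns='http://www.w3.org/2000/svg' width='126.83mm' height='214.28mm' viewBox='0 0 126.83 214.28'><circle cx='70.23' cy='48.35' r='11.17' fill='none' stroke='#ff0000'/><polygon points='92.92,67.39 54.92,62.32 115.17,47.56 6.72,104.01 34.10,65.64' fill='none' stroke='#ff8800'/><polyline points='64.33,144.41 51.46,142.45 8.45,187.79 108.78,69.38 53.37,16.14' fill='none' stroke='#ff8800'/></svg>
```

(bCNC post)
(Date: synthetic)
G21
G90
G0 X81.40 Y165.93
M4 S815
G01 X78.13 Y173.83 F1004
G01 X70.23 Y177.10
G01 X62.33 Y173.83
G01 X59.06 Y165.93
G01 X62.33 Y158.03
G01 X70.23 Y154.76
G01 X78.13 Y158.03
G01 X81.40 Y165.93
M5
G0 X92.92 Y146.89
M4 S492
G01 X54.92 Y151.96 F2411
G01 X115.17 Y166.72
G01 X6.72 Y110.27
G01 X34.10 Y148.64
G01 X92.92 Y146.89
M5
G0 X64.33 Y69.87
M4 S492
G01 X51.46 Y71.83 F2411
G01 X8.45 Y26.49
G01 X108.78 Y144.90
G01 X53.37 Y198.14
M5
G0 X0.00 Y0.00

viewBox `0 0 126.83 214.28` with mm width/height → 1 unit = 1 mm. Flip: y_m = 214.28 − y_svg.

**Shape 1** — `<circle>` circle, stroke `#ff0000` → cut (S815, F1004). Machine vertices: (81.40,165.93) → (78.13,173.83) → (70.23,177.10) → (62.33,173.83) → (59.06,165.93) → (62.33,158.03) → (70.23,154.76) → (78.13,158.03) → (81.40,165.93). Closed: final G1 returns to the first vertex.

**Shape 2** — `<polygon>` closed polygon, stroke `#ff8800` → score (S492, F2411). Machine vertices: (92.92,146.89) → (54.92,151.96) → (115.17,166.72) → (6.72,110.27) → (34.10,148.64) → (92.92,146.89). Closed: final G1 returns to the first vertex.

**Shape 3** — `<polyline>` open polyline, stroke `#ff8800` → score (S492, F2411). Machine vertices: (64.33,69.87) → (51.46,71.83) → (8.45,26.49) → (108.78,144.90) → (53.37,198.14). Open path.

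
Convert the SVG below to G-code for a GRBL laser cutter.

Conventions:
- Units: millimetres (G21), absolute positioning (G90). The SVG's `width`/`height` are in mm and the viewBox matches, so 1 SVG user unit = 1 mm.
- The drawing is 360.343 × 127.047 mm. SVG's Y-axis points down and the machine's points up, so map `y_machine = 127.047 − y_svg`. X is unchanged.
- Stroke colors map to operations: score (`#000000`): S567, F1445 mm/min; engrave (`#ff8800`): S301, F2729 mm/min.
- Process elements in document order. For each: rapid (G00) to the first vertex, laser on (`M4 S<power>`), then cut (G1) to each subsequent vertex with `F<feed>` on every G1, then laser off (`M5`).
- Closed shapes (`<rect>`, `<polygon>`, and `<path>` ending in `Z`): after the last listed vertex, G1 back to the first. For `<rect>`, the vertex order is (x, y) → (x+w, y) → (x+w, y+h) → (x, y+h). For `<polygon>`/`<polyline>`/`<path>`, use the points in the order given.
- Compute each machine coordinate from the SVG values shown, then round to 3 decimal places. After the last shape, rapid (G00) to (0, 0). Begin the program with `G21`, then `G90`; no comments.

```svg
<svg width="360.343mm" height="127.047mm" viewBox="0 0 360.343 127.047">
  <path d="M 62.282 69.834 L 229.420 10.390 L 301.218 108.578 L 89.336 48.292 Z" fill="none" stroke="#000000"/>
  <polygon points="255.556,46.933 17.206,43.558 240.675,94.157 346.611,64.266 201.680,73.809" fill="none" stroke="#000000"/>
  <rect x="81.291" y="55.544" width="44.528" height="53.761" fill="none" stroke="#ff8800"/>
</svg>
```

G21
G90
G00 X62.282 Y57.213
M4 S567
G1 X229.420 Y116.657 F1445
G1 X301.218 Y18.469 F1445
G1 X89.336 Y78.755 F1445
G1 X62.282 Y57.213 F1445
M5
G00 X255.556 Y80.114
M4 S567
G1 X17.206 Y83.489 F1445
G1 X240.675 Y32.890 F1445
G1 X346.611 Y62.781 F1445
G1 X201.680 Y53.238 F1445
G1 X255.556 Y80.114 F1445
M5
G00 X81.291 Y71.503
M4 S301
G1 X125.819 Y71.503 F2729
G1 X125.819 Y17.742 F2729
G1 X81.291 Y17.742 F2729
G1 X81.291 Y71.503 F2729
M5
G00 X0.000 Y0.000

1 u = 1 mm; y_m = 127.047 − y.

[1] `<path>` closed polygon, #000000→score S567 F1445: (62.282,57.213) → (229.420,116.657) → (301.218,18.469) → (89.336,78.755) → (62.282,57.213) (closed)

[2] `<polygon>` closed polygon, #000000→score S567 F1445: (255.556,80.114) → (17.206,83.489) → (240.675,32.890) → (346.611,62.781) → (201.680,53.238) → (255.556,80.114) (closed)

[3] `<rect>` rectangle, #ff8800→engrave S301 F2729: (81.291,71.503) → (125.819,71.503) → (125.819,17.742) → (81.291,17.742) → (81.291,71.503) (closed)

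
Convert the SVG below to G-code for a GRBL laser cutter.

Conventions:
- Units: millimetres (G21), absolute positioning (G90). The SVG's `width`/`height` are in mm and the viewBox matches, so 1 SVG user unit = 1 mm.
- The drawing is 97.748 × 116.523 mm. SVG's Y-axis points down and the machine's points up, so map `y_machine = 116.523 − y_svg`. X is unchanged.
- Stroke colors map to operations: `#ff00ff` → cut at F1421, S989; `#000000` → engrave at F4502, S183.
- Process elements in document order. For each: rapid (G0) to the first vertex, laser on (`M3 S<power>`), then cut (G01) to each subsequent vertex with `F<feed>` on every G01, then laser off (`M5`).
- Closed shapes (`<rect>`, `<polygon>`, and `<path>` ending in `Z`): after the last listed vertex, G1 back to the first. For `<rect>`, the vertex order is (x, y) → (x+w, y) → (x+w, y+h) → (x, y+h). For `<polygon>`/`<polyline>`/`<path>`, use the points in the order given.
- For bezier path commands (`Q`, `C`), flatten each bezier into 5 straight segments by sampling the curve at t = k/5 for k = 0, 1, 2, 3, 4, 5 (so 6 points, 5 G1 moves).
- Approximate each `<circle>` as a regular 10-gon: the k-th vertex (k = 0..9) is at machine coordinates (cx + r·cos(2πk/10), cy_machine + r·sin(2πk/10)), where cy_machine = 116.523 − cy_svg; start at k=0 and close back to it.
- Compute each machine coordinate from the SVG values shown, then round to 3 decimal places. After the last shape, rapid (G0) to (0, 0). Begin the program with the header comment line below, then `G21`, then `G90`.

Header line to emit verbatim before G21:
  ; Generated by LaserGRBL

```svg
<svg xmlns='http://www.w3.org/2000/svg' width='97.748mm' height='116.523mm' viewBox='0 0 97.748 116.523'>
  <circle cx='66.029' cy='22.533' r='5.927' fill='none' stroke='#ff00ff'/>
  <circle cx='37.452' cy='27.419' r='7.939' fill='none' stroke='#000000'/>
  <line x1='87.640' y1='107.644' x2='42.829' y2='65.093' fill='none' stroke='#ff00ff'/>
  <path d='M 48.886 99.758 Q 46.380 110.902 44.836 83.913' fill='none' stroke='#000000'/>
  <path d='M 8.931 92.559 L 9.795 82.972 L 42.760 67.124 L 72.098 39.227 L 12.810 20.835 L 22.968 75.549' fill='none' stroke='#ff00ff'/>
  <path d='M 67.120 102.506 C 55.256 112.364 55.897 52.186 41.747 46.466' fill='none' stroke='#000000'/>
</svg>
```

1 u = 1 mm; y_m = 116.523 − y.

[1] `<circle>` circle, #ff00ff→cut S989 F1421: (71.956,93.990) → (70.824,97.474) → (67.861,99.627) → (64.197,99.627) → (61.234,97.474) → (60.102,93.990) → (61.234,90.506) → (64.197,88.353) → (67.861,88.353) → (70.824,90.506) → (71.956,93.990) (closed)

[2] `<circle>` circle, #000000→engrave S183 F4502: (45.391,89.104) → (43.875,93.770) → (39.905,96.654) → (34.999,96.654) → (31.029,93.770) → (29.513,89.104) → (31.029,84.438) → (34.999,81.554) → (39.905,81.554) → (43.875,84.438) → (45.391,89.104) (closed)

[3] `<line>` line segment, #ff00ff→cut S989 F1421: (87.640,8.879) → (42.829,51.430)

[4] `<path>` quadratic bezier, #000000→engrave S183 F4502: (48.886,16.765) → (47.922,13.833) → (47.035,13.951) → (46.225,17.120) → (45.492,23.340) → (44.836,32.610)

[5] `<path>` open polyline, #ff00ff→cut S989 F1421: (8.931,23.964) → (9.795,33.551) → (42.760,49.399) → (72.098,77.296) → (12.810,95.688) → (22.968,40.974)

[6] `<path>` cubic bezier, #000000→engrave S183 F4502: (67.120,14.017) → (61.284,15.511) → (57.139,27.837) → (53.374,45.021) → (48.680,61.086) → (41.747,70.057)

; Generated by LaserGRBL
G21
G90
G0 X71.956 Y93.990
M3 S989
G01 X70.824 Y97.474 F1421
G01 X67.861 Y99.627 F1421
G01 X64.197 Y99.627 F1421
G01 X61.234 Y97.474 F1421
G01 X60.102 Y93.990 F1421
G01 X61.234 Y90.506 F1421
G01 X64.197 Y88.353 F1421
G01 X67.861 Y88.353 F1421
G01 X70.824 Y90.506 F1421
G01 X71.956 Y93.990 F1421
M5
G0 X45.391 Y89.104
M3 S183
G01 X43.875 Y93.770 F4502
G01 X39.905 Y96.654 F4502
G01 X34.999 Y96.654 F4502
G01 X31.029 Y93.770 F4502
G01 X29.513 Y89.104 F4502
G01 X31.029 Y84.438 F4502
G01 X34.999 Y81.554 F4502
G01 X39.905 Y81.554 F4502
G01 X43.875 Y84.438 F4502
G01 X45.391 Y89.104 F4502
M5
G0 X87.640 Y8.879
M3 S989
G01 X42.829 Y51.430 F1421
M5
G0 X48.886 Y16.765
M3 S183
G01 X47.922 Y13.833 F4502
G01 X47.035 Y13.951 F4502
G01 X46.225 Y17.120 F4502
G01 X45.492 Y23.340 F4502
G01 X44.836 Y32.610 F4502
M5
G0 X8.931 Y23.964
M3 S989
G01 X9.795 Y33.551 F1421
G01 X42.760 Y49.399 F1421
G01 X72.098 Y77.296 F1421
G01 X12.810 Y95.688 F1421
G01 X22.968 Y40.974 F1421
M5
G0 X67.120 Y14.017
M3 S183
G01 X61.284 Y15.511 F4502
G01 X57.139 Y27.837 F4502
G01 X53.374 Y45.021 F4502
G01 X48.680 Y61.086 F4502
G01 X41.747 Y70.057 F4502
M5
G0 X0.000 Y0.000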